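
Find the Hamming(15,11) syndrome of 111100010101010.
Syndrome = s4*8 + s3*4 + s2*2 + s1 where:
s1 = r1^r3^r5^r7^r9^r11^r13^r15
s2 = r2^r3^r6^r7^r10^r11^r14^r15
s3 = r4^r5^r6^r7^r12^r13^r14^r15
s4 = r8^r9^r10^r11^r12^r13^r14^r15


s1=0, s2=0, s3=1, s4=0

Syndrome = 4 (error at position 4)


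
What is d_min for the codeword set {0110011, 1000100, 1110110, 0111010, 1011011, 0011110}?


Comparing all pairs, minimum distance: 2
Can detect 1 errors, correct 0 errors

2


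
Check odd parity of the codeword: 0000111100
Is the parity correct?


Number of 1s: 4

No, parity error (4 ones)


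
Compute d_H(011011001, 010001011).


XOR: 001010010
Count of 1s: 3

3


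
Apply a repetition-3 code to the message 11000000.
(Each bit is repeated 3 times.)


Each bit -> 3 copies

111111000000000000000000


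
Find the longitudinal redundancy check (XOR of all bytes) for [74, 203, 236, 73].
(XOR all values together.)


XOR chain: 74 ^ 203 ^ 236 ^ 73 = 36

36


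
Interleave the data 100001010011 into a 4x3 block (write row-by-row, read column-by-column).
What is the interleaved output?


Matrix:
  100
  001
  010
  011
Read columns: 100000110101

100000110101


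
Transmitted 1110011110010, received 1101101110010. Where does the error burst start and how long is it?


XOR: 0011110000000

Burst at position 2, length 4


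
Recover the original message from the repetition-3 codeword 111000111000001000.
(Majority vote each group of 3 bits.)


Groups: 111, 000, 111, 000, 001, 000
Majority votes: 101000

101000


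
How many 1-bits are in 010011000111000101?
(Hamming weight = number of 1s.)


Counting 1s in 010011000111000101

8


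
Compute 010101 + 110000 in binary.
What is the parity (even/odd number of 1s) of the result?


010101 = 21
110000 = 48
Sum = 69 = 1000101
1s count = 3

odd parity (3 ones in 1000101)


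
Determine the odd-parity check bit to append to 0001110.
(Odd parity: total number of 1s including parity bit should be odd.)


Number of 1s in data: 3
Parity bit: 0

0


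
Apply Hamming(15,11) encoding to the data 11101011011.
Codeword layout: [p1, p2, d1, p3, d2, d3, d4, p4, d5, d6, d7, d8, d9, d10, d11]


Parity bits: p1=1, p2=1, p3=1, p4=1

111111011011011


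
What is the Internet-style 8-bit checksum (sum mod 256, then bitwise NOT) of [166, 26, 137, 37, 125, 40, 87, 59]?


Sum = 677 mod 256 = 165
Complement = 90

90


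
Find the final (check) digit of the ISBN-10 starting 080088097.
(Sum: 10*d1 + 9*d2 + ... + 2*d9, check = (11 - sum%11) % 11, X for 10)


Weighted sum: 201
201 mod 11 = 3

Check digit: 8


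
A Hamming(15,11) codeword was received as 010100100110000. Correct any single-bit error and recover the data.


Syndrome = 0: no error detected

Data: 00010110000 (no errors)


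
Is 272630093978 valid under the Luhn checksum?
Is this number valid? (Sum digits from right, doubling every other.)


Luhn sum = 64
64 mod 10 = 4

Invalid (Luhn sum mod 10 = 4)


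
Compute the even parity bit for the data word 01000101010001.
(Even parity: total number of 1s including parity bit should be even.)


Number of 1s in data: 5
Parity bit: 1

1


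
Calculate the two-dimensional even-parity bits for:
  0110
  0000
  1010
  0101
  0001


Row parities: 00001
Column parities: 1000

Row P: 00001, Col P: 1000, Corner: 1


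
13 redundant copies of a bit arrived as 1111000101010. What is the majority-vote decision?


Ones: 7 out of 13
Threshold: 7

1 (7/13 voted 1)


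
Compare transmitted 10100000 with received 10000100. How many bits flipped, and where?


XOR: 00100100

2 error(s) at position(s): 2, 5


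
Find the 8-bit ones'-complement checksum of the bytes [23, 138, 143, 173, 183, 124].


Sum = 784 mod 256 = 16
Complement = 239

239


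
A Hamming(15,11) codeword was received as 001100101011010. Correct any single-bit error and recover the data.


Syndrome = 0: no error detected

Data: 10011011010 (no errors)


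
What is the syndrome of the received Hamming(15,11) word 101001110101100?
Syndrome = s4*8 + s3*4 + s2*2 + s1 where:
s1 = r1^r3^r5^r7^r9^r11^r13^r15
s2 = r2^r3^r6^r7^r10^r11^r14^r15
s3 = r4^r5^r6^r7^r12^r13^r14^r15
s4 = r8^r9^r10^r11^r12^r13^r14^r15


s1=0, s2=0, s3=0, s4=0

Syndrome = 0 (no error)


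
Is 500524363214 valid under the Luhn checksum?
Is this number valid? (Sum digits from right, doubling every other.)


Luhn sum = 40
40 mod 10 = 0

Valid (Luhn sum mod 10 = 0)


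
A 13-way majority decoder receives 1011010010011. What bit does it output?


Ones: 7 out of 13
Threshold: 7

1 (7/13 voted 1)


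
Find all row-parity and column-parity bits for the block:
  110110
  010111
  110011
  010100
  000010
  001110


Row parities: 000011
Column parities: 001010

Row P: 000011, Col P: 001010, Corner: 0


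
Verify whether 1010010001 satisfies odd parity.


Number of 1s: 4

No, parity error (4 ones)


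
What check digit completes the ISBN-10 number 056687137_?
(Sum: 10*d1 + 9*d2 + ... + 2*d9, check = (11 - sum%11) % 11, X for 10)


Weighted sum: 245
245 mod 11 = 3

Check digit: 8


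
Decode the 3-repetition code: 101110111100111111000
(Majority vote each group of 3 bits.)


Groups: 101, 110, 111, 100, 111, 111, 000
Majority votes: 1110110

1110110


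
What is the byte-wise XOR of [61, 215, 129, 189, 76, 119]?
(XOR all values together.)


XOR chain: 61 ^ 215 ^ 129 ^ 189 ^ 76 ^ 119 = 237

237


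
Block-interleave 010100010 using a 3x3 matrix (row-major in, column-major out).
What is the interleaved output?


Matrix:
  010
  100
  010
Read columns: 010101000

010101000


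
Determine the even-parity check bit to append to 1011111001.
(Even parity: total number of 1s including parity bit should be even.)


Number of 1s in data: 7
Parity bit: 1

1


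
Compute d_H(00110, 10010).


XOR: 10100
Count of 1s: 2

2


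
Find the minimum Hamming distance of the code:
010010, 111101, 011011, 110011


Comparing all pairs, minimum distance: 2
Can detect 1 errors, correct 0 errors

2


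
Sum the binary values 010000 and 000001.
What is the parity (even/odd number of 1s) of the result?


010000 = 16
000001 = 1
Sum = 17 = 10001
1s count = 2

even parity (2 ones in 10001)


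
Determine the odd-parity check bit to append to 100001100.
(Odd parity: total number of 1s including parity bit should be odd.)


Number of 1s in data: 3
Parity bit: 0

0


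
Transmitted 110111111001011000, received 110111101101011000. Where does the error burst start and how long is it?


XOR: 000000010100000000

Burst at position 7, length 3


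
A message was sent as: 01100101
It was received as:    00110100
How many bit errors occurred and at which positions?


XOR: 01010001

3 error(s) at position(s): 1, 3, 7


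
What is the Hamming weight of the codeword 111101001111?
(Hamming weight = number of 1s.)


Counting 1s in 111101001111

9


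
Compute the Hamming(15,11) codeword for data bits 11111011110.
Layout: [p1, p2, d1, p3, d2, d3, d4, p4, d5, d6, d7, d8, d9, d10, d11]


Parity bits: p1=0, p2=1, p3=0, p4=1

011011111011110


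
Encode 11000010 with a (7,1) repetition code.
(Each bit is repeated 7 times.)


Each bit -> 7 copies

11111111111111000000000000000000000000000011111110000000


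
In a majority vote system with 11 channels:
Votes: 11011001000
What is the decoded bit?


Ones: 5 out of 11
Threshold: 6

0 (5/11 voted 1)


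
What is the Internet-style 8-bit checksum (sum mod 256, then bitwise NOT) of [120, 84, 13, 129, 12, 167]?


Sum = 525 mod 256 = 13
Complement = 242

242


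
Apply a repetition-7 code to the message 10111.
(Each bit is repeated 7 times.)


Each bit -> 7 copies

11111110000000111111111111111111111


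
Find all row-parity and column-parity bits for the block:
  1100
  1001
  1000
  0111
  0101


Row parities: 00110
Column parities: 1111

Row P: 00110, Col P: 1111, Corner: 0


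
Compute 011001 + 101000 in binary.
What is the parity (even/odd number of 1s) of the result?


011001 = 25
101000 = 40
Sum = 65 = 1000001
1s count = 2

even parity (2 ones in 1000001)


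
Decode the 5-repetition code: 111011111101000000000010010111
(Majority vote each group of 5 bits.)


Groups: 11101, 11111, 01000, 00000, 00100, 10111
Majority votes: 110001

110001


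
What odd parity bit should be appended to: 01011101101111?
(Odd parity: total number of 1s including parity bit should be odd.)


Number of 1s in data: 10
Parity bit: 1

1


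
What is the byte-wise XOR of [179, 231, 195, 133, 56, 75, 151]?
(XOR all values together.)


XOR chain: 179 ^ 231 ^ 195 ^ 133 ^ 56 ^ 75 ^ 151 = 246

246


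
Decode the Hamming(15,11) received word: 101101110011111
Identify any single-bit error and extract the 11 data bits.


Syndrome = 4: error at position 4

Data: 10110011111 (corrected bit 4)


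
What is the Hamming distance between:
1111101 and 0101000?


XOR: 1010101
Count of 1s: 4

4


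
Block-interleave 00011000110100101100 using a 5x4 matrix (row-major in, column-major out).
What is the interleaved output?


Matrix:
  0001
  1000
  1101
  0010
  1100
Read columns: 01101001010001010100

01101001010001010100


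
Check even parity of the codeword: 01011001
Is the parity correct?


Number of 1s: 4

Yes, parity is correct (4 ones)


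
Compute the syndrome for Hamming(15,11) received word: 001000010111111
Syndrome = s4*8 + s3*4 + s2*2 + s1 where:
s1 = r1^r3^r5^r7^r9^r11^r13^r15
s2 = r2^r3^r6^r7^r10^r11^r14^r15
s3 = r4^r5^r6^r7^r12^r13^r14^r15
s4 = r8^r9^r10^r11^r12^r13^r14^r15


s1=0, s2=1, s3=0, s4=1

Syndrome = 10 (error at position 10)


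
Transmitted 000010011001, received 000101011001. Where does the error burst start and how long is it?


XOR: 000111000000

Burst at position 3, length 3


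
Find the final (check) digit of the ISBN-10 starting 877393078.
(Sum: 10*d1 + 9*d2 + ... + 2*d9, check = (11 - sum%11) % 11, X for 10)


Weighted sum: 326
326 mod 11 = 7

Check digit: 4


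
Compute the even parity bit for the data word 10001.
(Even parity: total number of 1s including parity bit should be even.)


Number of 1s in data: 2
Parity bit: 0

0


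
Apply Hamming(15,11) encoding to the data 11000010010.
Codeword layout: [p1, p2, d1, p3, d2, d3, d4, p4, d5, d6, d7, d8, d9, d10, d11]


Parity bits: p1=1, p2=1, p3=0, p4=0

111010000010010


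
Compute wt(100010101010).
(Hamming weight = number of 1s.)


Counting 1s in 100010101010

5


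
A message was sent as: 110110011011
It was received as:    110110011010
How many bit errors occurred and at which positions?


XOR: 000000000001

1 error(s) at position(s): 11


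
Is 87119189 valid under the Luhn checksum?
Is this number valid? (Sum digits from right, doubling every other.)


Luhn sum = 43
43 mod 10 = 3

Invalid (Luhn sum mod 10 = 3)


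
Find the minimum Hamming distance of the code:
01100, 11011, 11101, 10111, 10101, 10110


Comparing all pairs, minimum distance: 1
Can detect 0 errors, correct 0 errors

1


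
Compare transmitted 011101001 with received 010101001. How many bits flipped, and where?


XOR: 001000000

1 error(s) at position(s): 2


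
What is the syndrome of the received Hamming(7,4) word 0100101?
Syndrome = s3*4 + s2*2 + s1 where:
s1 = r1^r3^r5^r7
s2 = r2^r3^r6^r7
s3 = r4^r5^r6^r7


s1=0, s2=0, s3=0

Syndrome = 0 (no error)


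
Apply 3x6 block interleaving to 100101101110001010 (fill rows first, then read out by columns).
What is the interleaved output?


Matrix:
  100101
  101110
  001010
Read columns: 110000011110011100

110000011110011100


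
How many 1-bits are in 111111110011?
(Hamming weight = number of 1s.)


Counting 1s in 111111110011

10


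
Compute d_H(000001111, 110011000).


XOR: 110010111
Count of 1s: 6

6


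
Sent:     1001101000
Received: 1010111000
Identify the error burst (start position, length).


XOR: 0011010000

Burst at position 2, length 4


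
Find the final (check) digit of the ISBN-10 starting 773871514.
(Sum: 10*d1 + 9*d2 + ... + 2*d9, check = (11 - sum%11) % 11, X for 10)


Weighted sum: 291
291 mod 11 = 5

Check digit: 6


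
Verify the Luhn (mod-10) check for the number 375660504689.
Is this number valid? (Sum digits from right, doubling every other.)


Luhn sum = 54
54 mod 10 = 4

Invalid (Luhn sum mod 10 = 4)


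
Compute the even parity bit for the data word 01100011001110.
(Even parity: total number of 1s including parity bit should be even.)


Number of 1s in data: 7
Parity bit: 1

1


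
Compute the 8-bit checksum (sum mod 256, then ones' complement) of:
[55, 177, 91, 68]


Sum = 391 mod 256 = 135
Complement = 120

120


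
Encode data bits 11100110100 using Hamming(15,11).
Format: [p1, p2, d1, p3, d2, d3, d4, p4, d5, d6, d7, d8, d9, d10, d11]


Parity bits: p1=0, p2=0, p3=1, p4=1

001111010110100


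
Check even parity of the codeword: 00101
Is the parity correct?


Number of 1s: 2

Yes, parity is correct (2 ones)


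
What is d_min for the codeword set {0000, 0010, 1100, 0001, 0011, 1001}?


Comparing all pairs, minimum distance: 1
Can detect 0 errors, correct 0 errors

1


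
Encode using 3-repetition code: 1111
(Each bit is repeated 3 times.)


Each bit -> 3 copies

111111111111


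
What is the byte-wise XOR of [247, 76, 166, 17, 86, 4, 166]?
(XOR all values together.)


XOR chain: 247 ^ 76 ^ 166 ^ 17 ^ 86 ^ 4 ^ 166 = 248

248


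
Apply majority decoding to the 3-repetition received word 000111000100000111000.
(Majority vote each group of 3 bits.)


Groups: 000, 111, 000, 100, 000, 111, 000
Majority votes: 0100010

0100010


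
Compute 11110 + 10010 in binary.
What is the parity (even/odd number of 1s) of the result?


11110 = 30
10010 = 18
Sum = 48 = 110000
1s count = 2

even parity (2 ones in 110000)


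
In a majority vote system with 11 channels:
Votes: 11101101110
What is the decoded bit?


Ones: 8 out of 11
Threshold: 6

1 (8/11 voted 1)


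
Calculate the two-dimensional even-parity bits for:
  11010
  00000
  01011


Row parities: 101
Column parities: 10001

Row P: 101, Col P: 10001, Corner: 0


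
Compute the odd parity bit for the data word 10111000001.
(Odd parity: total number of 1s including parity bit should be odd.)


Number of 1s in data: 5
Parity bit: 0

0


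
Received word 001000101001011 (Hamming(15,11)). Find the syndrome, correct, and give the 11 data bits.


Syndrome = 0: no error detected

Data: 10011001011 (no errors)


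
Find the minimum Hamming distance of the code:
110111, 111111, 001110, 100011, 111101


Comparing all pairs, minimum distance: 1
Can detect 0 errors, correct 0 errors

1


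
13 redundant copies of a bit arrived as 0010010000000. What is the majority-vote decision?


Ones: 2 out of 13
Threshold: 7

0 (2/13 voted 1)


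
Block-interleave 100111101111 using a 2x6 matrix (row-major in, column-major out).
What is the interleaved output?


Matrix:
  100111
  101111
Read columns: 110001111111

110001111111


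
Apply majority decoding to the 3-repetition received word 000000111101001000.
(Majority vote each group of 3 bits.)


Groups: 000, 000, 111, 101, 001, 000
Majority votes: 001100

001100


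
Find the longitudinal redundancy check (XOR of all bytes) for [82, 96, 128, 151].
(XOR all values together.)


XOR chain: 82 ^ 96 ^ 128 ^ 151 = 37

37


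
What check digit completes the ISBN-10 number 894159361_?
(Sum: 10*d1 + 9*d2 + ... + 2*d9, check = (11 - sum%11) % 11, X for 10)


Weighted sum: 307
307 mod 11 = 10

Check digit: 1


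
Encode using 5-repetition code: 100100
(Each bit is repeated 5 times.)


Each bit -> 5 copies

111110000000000111110000000000


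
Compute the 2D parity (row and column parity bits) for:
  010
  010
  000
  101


Row parities: 1100
Column parities: 101

Row P: 1100, Col P: 101, Corner: 0


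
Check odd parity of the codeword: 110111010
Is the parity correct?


Number of 1s: 6

No, parity error (6 ones)


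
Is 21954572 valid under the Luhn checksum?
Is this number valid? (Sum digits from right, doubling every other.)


Luhn sum = 39
39 mod 10 = 9

Invalid (Luhn sum mod 10 = 9)


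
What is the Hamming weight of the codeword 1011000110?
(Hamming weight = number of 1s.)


Counting 1s in 1011000110

5


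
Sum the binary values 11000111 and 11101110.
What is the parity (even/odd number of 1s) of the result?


11000111 = 199
11101110 = 238
Sum = 437 = 110110101
1s count = 6

even parity (6 ones in 110110101)


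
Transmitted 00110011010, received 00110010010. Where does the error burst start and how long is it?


XOR: 00000001000

Burst at position 7, length 1


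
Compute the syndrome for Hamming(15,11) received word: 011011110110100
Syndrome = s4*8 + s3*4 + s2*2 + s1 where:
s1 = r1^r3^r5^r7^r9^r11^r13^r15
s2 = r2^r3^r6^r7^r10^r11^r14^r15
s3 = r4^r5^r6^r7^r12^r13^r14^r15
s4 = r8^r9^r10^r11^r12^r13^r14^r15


s1=1, s2=0, s3=0, s4=0

Syndrome = 1 (error at position 1)


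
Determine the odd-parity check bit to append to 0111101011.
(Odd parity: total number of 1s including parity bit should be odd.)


Number of 1s in data: 7
Parity bit: 0

0


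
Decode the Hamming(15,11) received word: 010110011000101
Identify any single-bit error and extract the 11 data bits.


Syndrome = 0: no error detected

Data: 01001000101 (no errors)


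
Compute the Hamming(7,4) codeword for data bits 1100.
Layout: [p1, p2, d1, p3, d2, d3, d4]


Parity bits: p1=0, p2=1, p3=1

0111100


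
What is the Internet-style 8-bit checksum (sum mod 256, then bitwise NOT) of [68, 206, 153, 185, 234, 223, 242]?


Sum = 1311 mod 256 = 31
Complement = 224

224


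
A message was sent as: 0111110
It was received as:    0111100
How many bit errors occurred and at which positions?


XOR: 0000010

1 error(s) at position(s): 5


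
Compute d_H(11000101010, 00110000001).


XOR: 11110101011
Count of 1s: 8

8


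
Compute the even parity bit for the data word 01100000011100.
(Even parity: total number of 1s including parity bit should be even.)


Number of 1s in data: 5
Parity bit: 1

1


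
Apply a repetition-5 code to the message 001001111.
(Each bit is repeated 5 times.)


Each bit -> 5 copies

000000000011111000000000011111111111111111111


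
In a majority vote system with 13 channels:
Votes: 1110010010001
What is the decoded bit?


Ones: 6 out of 13
Threshold: 7

0 (6/13 voted 1)


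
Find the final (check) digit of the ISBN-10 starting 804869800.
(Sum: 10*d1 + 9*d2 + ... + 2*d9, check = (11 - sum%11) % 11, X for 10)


Weighted sum: 281
281 mod 11 = 6

Check digit: 5


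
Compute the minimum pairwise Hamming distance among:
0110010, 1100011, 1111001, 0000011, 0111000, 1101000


Comparing all pairs, minimum distance: 2
Can detect 1 errors, correct 0 errors

2


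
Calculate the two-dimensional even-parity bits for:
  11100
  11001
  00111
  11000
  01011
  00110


Row parities: 111010
Column parities: 10111

Row P: 111010, Col P: 10111, Corner: 0


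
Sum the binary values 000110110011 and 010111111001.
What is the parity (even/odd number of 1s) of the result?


000110110011 = 435
010111111001 = 1529
Sum = 1964 = 11110101100
1s count = 7

odd parity (7 ones in 11110101100)


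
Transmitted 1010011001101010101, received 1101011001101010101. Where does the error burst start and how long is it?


XOR: 0111000000000000000

Burst at position 1, length 3


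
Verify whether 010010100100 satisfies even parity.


Number of 1s: 4

Yes, parity is correct (4 ones)


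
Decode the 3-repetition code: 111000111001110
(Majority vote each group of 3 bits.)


Groups: 111, 000, 111, 001, 110
Majority votes: 10101

10101


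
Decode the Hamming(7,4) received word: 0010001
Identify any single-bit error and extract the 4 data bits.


Syndrome = 4: error at position 4

Data: 1001 (corrected bit 4)


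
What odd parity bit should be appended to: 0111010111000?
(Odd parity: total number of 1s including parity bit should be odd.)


Number of 1s in data: 7
Parity bit: 0

0


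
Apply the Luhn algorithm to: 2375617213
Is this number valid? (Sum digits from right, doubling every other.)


Luhn sum = 33
33 mod 10 = 3

Invalid (Luhn sum mod 10 = 3)


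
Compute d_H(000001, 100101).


XOR: 100100
Count of 1s: 2

2


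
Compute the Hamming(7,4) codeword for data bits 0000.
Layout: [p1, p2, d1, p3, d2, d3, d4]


Parity bits: p1=0, p2=0, p3=0

0000000


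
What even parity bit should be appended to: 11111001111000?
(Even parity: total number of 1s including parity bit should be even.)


Number of 1s in data: 9
Parity bit: 1

1


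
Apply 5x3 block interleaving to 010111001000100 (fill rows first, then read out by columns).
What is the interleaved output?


Matrix:
  010
  111
  001
  000
  100
Read columns: 010011100001100

010011100001100


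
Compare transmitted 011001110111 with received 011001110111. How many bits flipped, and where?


XOR: 000000000000

0 errors (received matches sent)


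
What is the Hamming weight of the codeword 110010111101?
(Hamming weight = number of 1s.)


Counting 1s in 110010111101

8


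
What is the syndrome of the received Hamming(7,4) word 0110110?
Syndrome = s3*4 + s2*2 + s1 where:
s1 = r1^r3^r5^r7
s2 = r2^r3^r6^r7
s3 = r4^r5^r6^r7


s1=0, s2=1, s3=0

Syndrome = 2 (error at position 2)


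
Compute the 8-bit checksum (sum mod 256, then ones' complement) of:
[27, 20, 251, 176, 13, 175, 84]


Sum = 746 mod 256 = 234
Complement = 21

21


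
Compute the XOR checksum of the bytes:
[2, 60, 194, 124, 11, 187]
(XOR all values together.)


XOR chain: 2 ^ 60 ^ 194 ^ 124 ^ 11 ^ 187 = 48

48


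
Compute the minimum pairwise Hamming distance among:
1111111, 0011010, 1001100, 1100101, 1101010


Comparing all pairs, minimum distance: 3
Can detect 2 errors, correct 1 errors

3


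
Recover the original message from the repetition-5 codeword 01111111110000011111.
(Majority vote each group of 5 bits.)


Groups: 01111, 11111, 00000, 11111
Majority votes: 1101

1101


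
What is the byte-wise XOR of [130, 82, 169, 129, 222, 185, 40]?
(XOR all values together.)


XOR chain: 130 ^ 82 ^ 169 ^ 129 ^ 222 ^ 185 ^ 40 = 183

183


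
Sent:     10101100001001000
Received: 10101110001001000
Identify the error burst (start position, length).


XOR: 00000010000000000

Burst at position 6, length 1


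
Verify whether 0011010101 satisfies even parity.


Number of 1s: 5

No, parity error (5 ones)


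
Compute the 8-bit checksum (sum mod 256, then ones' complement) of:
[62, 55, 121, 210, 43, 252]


Sum = 743 mod 256 = 231
Complement = 24

24


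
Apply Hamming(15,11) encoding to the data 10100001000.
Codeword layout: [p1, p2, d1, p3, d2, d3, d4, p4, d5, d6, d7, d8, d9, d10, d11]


Parity bits: p1=1, p2=0, p3=0, p4=1

101001010001000


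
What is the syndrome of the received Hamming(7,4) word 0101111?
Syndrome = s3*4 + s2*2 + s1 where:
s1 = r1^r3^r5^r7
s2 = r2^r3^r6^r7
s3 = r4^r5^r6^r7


s1=0, s2=1, s3=0

Syndrome = 2 (error at position 2)


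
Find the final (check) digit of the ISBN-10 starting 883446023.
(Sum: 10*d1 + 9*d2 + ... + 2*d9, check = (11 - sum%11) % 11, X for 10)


Weighted sum: 270
270 mod 11 = 6

Check digit: 5


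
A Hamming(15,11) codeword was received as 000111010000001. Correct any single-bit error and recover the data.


Syndrome = 0: no error detected

Data: 01100000001 (no errors)


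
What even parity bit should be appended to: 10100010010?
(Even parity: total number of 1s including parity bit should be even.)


Number of 1s in data: 4
Parity bit: 0

0


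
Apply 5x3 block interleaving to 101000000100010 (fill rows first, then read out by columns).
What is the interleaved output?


Matrix:
  101
  000
  000
  100
  010
Read columns: 100100000110000

100100000110000


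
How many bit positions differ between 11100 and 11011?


XOR: 00111
Count of 1s: 3

3


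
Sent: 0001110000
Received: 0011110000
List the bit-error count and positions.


XOR: 0010000000

1 error(s) at position(s): 2


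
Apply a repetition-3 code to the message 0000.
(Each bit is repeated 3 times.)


Each bit -> 3 copies

000000000000


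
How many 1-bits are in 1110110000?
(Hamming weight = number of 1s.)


Counting 1s in 1110110000

5


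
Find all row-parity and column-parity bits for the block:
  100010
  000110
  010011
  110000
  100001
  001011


Row parities: 001001
Column parities: 101101

Row P: 001001, Col P: 101101, Corner: 0


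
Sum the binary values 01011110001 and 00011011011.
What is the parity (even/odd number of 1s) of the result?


01011110001 = 753
00011011011 = 219
Sum = 972 = 1111001100
1s count = 6

even parity (6 ones in 1111001100)


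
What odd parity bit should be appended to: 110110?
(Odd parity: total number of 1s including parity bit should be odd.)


Number of 1s in data: 4
Parity bit: 1

1


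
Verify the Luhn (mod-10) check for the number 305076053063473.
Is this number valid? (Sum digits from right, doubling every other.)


Luhn sum = 46
46 mod 10 = 6

Invalid (Luhn sum mod 10 = 6)


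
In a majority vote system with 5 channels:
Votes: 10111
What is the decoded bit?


Ones: 4 out of 5
Threshold: 3

1 (4/5 voted 1)


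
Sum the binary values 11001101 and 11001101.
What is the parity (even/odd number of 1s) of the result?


11001101 = 205
11001101 = 205
Sum = 410 = 110011010
1s count = 5

odd parity (5 ones in 110011010)


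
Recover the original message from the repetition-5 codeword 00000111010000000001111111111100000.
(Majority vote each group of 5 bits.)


Groups: 00000, 11101, 00000, 00001, 11111, 11111, 00000
Majority votes: 0100110

0100110


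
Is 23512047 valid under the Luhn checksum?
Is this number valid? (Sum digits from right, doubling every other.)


Luhn sum = 28
28 mod 10 = 8

Invalid (Luhn sum mod 10 = 8)


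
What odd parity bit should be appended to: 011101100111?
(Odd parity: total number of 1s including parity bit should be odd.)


Number of 1s in data: 8
Parity bit: 1

1


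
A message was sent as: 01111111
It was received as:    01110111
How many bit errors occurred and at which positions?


XOR: 00001000

1 error(s) at position(s): 4


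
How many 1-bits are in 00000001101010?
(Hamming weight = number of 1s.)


Counting 1s in 00000001101010

4


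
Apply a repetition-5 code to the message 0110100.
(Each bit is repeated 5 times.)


Each bit -> 5 copies

00000111111111100000111110000000000


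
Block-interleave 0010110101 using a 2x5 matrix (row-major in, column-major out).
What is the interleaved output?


Matrix:
  00101
  10101
Read columns: 0100110011

0100110011


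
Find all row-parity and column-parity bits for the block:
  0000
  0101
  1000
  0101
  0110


Row parities: 00100
Column parities: 1110

Row P: 00100, Col P: 1110, Corner: 1


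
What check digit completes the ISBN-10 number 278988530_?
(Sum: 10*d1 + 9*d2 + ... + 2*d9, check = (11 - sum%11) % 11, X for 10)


Weighted sum: 327
327 mod 11 = 8

Check digit: 3


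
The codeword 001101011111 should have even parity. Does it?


Number of 1s: 8

Yes, parity is correct (8 ones)


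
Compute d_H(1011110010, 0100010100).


XOR: 1111100110
Count of 1s: 7

7


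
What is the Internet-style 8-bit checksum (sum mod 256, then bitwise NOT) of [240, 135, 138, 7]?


Sum = 520 mod 256 = 8
Complement = 247

247


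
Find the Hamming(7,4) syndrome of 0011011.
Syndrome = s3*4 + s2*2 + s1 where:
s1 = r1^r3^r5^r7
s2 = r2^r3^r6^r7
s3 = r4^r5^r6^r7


s1=0, s2=1, s3=1

Syndrome = 6 (error at position 6)


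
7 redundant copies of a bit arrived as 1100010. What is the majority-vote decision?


Ones: 3 out of 7
Threshold: 4

0 (3/7 voted 1)


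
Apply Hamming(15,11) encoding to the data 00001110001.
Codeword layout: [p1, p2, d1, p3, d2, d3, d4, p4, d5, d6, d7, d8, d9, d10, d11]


Parity bits: p1=1, p2=1, p3=1, p4=0

110100001110001


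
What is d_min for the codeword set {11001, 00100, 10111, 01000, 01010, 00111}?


Comparing all pairs, minimum distance: 1
Can detect 0 errors, correct 0 errors

1


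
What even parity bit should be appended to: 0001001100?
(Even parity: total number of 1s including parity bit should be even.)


Number of 1s in data: 3
Parity bit: 1

1


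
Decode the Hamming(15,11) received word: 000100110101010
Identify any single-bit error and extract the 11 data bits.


Syndrome = 3: error at position 3

Data: 10010101010 (corrected bit 3)


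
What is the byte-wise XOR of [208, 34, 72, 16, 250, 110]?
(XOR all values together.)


XOR chain: 208 ^ 34 ^ 72 ^ 16 ^ 250 ^ 110 = 62

62


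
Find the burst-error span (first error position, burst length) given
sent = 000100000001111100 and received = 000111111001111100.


XOR: 000011111000000000

Burst at position 4, length 5


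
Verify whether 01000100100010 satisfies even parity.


Number of 1s: 4

Yes, parity is correct (4 ones)


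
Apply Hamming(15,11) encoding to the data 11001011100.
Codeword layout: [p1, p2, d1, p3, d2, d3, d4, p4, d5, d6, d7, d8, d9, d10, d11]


Parity bits: p1=1, p2=0, p3=1, p4=0

101110001011100


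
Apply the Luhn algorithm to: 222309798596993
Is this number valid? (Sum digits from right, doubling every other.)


Luhn sum = 81
81 mod 10 = 1

Invalid (Luhn sum mod 10 = 1)


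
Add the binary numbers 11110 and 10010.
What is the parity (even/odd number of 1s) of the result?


11110 = 30
10010 = 18
Sum = 48 = 110000
1s count = 2

even parity (2 ones in 110000)


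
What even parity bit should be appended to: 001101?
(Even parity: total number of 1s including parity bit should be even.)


Number of 1s in data: 3
Parity bit: 1

1


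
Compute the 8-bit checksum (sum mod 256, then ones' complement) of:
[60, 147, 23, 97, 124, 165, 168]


Sum = 784 mod 256 = 16
Complement = 239

239


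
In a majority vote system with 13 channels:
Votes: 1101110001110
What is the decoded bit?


Ones: 8 out of 13
Threshold: 7

1 (8/13 voted 1)


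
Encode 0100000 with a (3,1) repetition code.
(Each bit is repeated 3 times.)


Each bit -> 3 copies

000111000000000000000


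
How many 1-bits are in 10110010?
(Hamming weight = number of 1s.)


Counting 1s in 10110010

4


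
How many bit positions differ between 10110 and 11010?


XOR: 01100
Count of 1s: 2

2


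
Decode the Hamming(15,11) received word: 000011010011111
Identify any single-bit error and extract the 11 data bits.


Syndrome = 0: no error detected

Data: 01100011111 (no errors)


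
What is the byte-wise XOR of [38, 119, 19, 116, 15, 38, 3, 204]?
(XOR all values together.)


XOR chain: 38 ^ 119 ^ 19 ^ 116 ^ 15 ^ 38 ^ 3 ^ 204 = 208

208


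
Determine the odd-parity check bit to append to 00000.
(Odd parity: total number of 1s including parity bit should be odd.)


Number of 1s in data: 0
Parity bit: 1

1


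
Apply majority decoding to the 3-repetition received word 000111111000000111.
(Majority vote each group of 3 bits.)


Groups: 000, 111, 111, 000, 000, 111
Majority votes: 011001

011001


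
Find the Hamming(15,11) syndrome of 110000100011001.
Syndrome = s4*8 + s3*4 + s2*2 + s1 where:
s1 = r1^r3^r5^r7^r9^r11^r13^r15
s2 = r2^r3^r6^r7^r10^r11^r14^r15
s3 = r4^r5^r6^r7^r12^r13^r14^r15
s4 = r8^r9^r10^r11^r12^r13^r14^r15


s1=0, s2=0, s3=1, s4=1

Syndrome = 12 (error at position 12)


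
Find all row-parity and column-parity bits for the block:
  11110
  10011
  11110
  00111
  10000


Row parities: 01011
Column parities: 00100

Row P: 01011, Col P: 00100, Corner: 1


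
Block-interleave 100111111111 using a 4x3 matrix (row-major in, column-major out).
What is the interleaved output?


Matrix:
  100
  111
  111
  111
Read columns: 111101110111

111101110111


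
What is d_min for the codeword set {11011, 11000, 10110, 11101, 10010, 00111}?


Comparing all pairs, minimum distance: 1
Can detect 0 errors, correct 0 errors

1


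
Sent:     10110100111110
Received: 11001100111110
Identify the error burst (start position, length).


XOR: 01111000000000

Burst at position 1, length 4


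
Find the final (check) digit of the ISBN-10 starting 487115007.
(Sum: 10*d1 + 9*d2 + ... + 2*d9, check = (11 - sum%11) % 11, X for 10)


Weighted sum: 220
220 mod 11 = 0

Check digit: 0


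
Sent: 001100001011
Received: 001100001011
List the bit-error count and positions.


XOR: 000000000000

0 errors (received matches sent)


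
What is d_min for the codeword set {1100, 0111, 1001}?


Comparing all pairs, minimum distance: 2
Can detect 1 errors, correct 0 errors

2


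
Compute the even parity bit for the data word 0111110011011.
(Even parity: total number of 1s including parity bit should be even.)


Number of 1s in data: 9
Parity bit: 1

1


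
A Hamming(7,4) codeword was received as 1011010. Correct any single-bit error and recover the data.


Syndrome = 0: no error detected

Data: 1010 (no errors)


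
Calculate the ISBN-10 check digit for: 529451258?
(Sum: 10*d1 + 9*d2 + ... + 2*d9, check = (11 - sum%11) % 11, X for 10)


Weighted sum: 242
242 mod 11 = 0

Check digit: 0


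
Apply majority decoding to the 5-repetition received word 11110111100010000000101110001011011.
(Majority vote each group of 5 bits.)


Groups: 11110, 11110, 00100, 00000, 10111, 00010, 11011
Majority votes: 1100101

1100101


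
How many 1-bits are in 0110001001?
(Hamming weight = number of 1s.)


Counting 1s in 0110001001

4


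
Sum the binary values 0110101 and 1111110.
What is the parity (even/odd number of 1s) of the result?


0110101 = 53
1111110 = 126
Sum = 179 = 10110011
1s count = 5

odd parity (5 ones in 10110011)


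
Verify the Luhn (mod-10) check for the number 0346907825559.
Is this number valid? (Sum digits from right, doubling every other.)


Luhn sum = 54
54 mod 10 = 4

Invalid (Luhn sum mod 10 = 4)


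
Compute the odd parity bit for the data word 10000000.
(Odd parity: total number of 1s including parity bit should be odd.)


Number of 1s in data: 1
Parity bit: 0

0


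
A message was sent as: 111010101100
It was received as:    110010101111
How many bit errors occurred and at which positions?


XOR: 001000000011

3 error(s) at position(s): 2, 10, 11


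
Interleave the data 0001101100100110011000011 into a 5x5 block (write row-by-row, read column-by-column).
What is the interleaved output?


Matrix:
  00011
  01100
  10011
  00110
  00011
Read columns: 0010001000010101011110101

0010001000010101011110101


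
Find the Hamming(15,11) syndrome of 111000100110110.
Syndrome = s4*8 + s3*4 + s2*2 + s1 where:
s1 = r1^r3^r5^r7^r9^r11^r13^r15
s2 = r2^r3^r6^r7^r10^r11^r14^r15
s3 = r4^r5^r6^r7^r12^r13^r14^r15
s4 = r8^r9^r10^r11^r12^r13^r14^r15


s1=1, s2=0, s3=1, s4=0

Syndrome = 5 (error at position 5)


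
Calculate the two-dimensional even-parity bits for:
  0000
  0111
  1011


Row parities: 011
Column parities: 1100

Row P: 011, Col P: 1100, Corner: 0


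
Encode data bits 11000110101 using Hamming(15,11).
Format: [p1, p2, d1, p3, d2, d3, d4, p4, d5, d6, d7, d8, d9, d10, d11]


Parity bits: p1=1, p2=0, p3=1, p4=0

101110000110101


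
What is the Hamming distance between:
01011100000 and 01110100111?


XOR: 00101000111
Count of 1s: 5

5


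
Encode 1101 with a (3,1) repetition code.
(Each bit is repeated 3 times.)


Each bit -> 3 copies

111111000111


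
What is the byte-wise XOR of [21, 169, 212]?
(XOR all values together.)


XOR chain: 21 ^ 169 ^ 212 = 104

104


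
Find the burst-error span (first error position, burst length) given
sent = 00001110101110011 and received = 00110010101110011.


XOR: 00111100000000000

Burst at position 2, length 4


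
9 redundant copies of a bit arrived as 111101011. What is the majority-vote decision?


Ones: 7 out of 9
Threshold: 5

1 (7/9 voted 1)


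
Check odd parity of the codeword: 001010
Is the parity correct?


Number of 1s: 2

No, parity error (2 ones)


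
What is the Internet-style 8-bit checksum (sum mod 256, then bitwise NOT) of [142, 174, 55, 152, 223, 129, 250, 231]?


Sum = 1356 mod 256 = 76
Complement = 179

179


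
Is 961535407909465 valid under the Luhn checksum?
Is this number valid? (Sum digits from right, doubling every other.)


Luhn sum = 59
59 mod 10 = 9

Invalid (Luhn sum mod 10 = 9)


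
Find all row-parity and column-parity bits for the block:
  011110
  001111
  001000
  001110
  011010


Row parities: 00111
Column parities: 001101

Row P: 00111, Col P: 001101, Corner: 1


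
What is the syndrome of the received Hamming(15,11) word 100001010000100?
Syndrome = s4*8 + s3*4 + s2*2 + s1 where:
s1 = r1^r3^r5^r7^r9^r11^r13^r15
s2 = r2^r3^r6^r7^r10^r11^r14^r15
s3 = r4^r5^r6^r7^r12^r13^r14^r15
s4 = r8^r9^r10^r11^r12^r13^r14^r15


s1=0, s2=1, s3=0, s4=0

Syndrome = 2 (error at position 2)


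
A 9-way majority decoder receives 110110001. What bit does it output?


Ones: 5 out of 9
Threshold: 5

1 (5/9 voted 1)


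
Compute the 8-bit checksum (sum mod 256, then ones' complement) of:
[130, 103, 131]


Sum = 364 mod 256 = 108
Complement = 147

147


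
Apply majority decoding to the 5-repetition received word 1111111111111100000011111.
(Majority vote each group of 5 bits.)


Groups: 11111, 11111, 11110, 00000, 11111
Majority votes: 11101

11101


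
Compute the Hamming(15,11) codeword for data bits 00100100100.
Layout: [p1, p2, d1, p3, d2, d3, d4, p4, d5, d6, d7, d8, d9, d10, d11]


Parity bits: p1=1, p2=0, p3=0, p4=0

100001000100100


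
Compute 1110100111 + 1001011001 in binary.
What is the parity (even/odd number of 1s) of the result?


1110100111 = 935
1001011001 = 601
Sum = 1536 = 11000000000
1s count = 2

even parity (2 ones in 11000000000)


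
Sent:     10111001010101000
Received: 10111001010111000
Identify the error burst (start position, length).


XOR: 00000000000010000

Burst at position 12, length 1


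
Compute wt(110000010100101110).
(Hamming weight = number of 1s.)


Counting 1s in 110000010100101110

8


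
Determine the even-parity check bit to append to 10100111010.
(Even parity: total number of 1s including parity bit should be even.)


Number of 1s in data: 6
Parity bit: 0

0


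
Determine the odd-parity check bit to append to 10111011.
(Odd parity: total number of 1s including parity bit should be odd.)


Number of 1s in data: 6
Parity bit: 1

1


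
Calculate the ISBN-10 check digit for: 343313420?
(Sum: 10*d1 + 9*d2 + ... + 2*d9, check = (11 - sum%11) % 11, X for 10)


Weighted sum: 154
154 mod 11 = 0

Check digit: 0


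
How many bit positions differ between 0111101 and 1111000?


XOR: 1000101
Count of 1s: 3

3


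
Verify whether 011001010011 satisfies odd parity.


Number of 1s: 6

No, parity error (6 ones)


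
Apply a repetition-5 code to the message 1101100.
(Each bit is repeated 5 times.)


Each bit -> 5 copies

11111111110000011111111110000000000


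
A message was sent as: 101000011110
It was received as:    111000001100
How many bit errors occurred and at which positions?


XOR: 010000010010

3 error(s) at position(s): 1, 7, 10
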